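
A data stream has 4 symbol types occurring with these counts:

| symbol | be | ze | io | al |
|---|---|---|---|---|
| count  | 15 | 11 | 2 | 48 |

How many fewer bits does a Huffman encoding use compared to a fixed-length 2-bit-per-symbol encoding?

35

Fixed-length: 2 bits × 76 symbols = 152 bits.
Huffman merges:
combine io(2), ze(11) → 13
combine 13, be(15) → 28
combine 28, al(48) → 76
Huffman total = 13 + 28 + 76 = 117 bits.
Saving = 152 − 117 = 35 bits.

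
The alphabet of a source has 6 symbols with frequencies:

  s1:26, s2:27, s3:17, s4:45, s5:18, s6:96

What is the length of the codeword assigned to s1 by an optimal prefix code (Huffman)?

Repeatedly merge the two smallest:
combine s3(17), s5(18) → 35
combine s1(26), s2(27) → 53
combine 35, s4(45) → 80
combine 53, 80 → 133
combine s6(96), 133 → 229
The subtree containing s1 is merged 3 times, so code length = 3.

3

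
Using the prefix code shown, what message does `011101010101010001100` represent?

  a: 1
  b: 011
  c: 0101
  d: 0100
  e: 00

Read left to right; each codeword is recognised as soon as it completes (prefix code):
  011→b | 1→a | 0101→c | 0101→c | 0100→d | 011→b | 00→e
Decoded message: baccdbe

baccdbe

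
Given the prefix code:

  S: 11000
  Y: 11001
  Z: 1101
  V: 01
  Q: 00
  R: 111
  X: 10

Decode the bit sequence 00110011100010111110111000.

QYSXRZS

Read left to right; each codeword is recognised as soon as it completes (prefix code):
  00→Q | 11001→Y | 11000→S | 10→X | 111→R | 1101→Z | 11000→S
Decoded message: QYSXRZS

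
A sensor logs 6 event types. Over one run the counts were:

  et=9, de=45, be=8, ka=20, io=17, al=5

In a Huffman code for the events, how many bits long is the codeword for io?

3

Build the tree from the bottom:
al(5) + be(8) → 13
et(9) + 13 → 22
io(17) + ka(20) → 37
22 + 37 → 59
de(45) + 59 → 104
io's leaf is at depth 3, giving a 3-bit codeword.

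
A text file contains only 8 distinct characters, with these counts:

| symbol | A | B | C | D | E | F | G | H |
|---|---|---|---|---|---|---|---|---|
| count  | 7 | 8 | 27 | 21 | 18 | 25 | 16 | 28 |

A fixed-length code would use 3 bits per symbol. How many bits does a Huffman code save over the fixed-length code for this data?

13

Fixed-length: 3 bits × 150 symbols = 450 bits.
Huffman merges:
merge A(7) and B(8): 15
merge 15 and G(16): 31
merge E(18) and D(21): 39
merge F(25) and C(27): 52
merge H(28) and 31: 59
merge 39 and 52: 91
merge 59 and 91: 150
Huffman total = 15 + 31 + 39 + 52 + 59 + 91 + 150 = 437 bits.
Saving = 450 − 437 = 13 bits.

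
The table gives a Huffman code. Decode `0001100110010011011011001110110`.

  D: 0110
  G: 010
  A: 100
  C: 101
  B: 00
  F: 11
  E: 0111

Read left to right; each codeword is recognised as soon as it completes (prefix code):
  00→B | 0110→D | 0110→D | 010→G | 0110→D | 11→F | 0110→D | 0111→E | 0110→D
Decoded message: BDDGDFDED

BDDGDFDED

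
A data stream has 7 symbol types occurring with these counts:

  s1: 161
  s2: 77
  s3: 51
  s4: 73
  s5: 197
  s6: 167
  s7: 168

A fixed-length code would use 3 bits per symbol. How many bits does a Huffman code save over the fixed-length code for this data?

Fixed-length: 3 bits × 894 symbols = 2682 bits.
Huffman merges:
merge s3(51) and s4(73): 124
merge s2(77) and 124: 201
merge s1(161) and s6(167): 328
merge s7(168) and s5(197): 365
merge 201 and 328: 529
merge 365 and 529: 894
Huffman total = 124 + 201 + 328 + 365 + 529 + 894 = 2441 bits.
Saving = 2682 − 2441 = 241 bits.

241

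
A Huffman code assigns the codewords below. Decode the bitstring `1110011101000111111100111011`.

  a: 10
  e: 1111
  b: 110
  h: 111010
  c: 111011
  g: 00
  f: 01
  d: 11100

dhgedc

Read left to right; each codeword is recognised as soon as it completes (prefix code):
  11100→d | 111010→h | 00→g | 1111→e | 11100→d | 111011→c
Decoded message: dhgedc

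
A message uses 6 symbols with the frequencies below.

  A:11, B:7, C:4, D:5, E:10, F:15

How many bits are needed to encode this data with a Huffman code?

129

Merge the two smallest weights repeatedly:
merge C(4) and D(5): 9
merge B(7) and 9: 16
merge E(10) and A(11): 21
merge F(15) and 16: 31
merge 21 and 31: 52
Total encoded bits = sum of merged weights = 9 + 16 + 21 + 31 + 52 = 129.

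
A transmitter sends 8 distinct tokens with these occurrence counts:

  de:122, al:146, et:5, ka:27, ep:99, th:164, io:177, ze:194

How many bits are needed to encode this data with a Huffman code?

Build the Huffman tree bottom-up:
et(5) + ka(27) → 32
32 + ep(99) → 131
de(122) + 131 → 253
al(146) + th(164) → 310
io(177) + ze(194) → 371
253 + 310 → 563
371 + 563 → 934
Each symbol's bit-cost is frequency × depth; summing gives 2594 bits (equivalently 32 + 131 + 253 + 310 + 371 + 563 + 934).

2594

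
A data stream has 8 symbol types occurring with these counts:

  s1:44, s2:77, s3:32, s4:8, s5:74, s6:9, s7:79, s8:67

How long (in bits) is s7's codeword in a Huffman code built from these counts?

2

Repeatedly merge the two smallest:
s4(8) + s6(9) → 17
17 + s3(32) → 49
s1(44) + 49 → 93
s8(67) + s5(74) → 141
s2(77) + s7(79) → 156
93 + 141 → 234
156 + 234 → 390
s7's leaf is at depth 2, giving a 2-bit codeword.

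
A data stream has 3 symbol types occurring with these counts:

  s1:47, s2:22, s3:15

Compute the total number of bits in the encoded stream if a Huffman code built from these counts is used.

Merge the two smallest weights repeatedly:
merge s3(15) and s2(22): 37
merge 37 and s1(47): 84
The encoded length is the sum of every internal node's weight: 37 + 84 = 121 bits.

121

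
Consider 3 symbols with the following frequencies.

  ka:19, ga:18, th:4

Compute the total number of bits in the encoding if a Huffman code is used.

Build the Huffman tree bottom-up:
th(4) + ga(18) → 22
ka(19) + 22 → 41
Total encoded bits = sum of merged weights = 22 + 41 = 63.

63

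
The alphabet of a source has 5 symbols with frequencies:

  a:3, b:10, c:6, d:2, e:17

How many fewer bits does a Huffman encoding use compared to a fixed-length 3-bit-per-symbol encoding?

39

Fixed-length: 3 bits × 38 symbols = 114 bits.
Huffman merges:
combine d(2), a(3) → 5
combine 5, c(6) → 11
combine b(10), 11 → 21
combine e(17), 21 → 38
Huffman total = 5 + 11 + 21 + 38 = 75 bits.
Saving = 114 − 75 = 39 bits.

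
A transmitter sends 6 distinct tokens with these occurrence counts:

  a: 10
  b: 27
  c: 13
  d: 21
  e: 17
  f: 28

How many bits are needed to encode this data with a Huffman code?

293

Merge the two smallest weights repeatedly:
a(10) + c(13) → 23
e(17) + d(21) → 38
23 + b(27) → 50
f(28) + 38 → 66
50 + 66 → 116
Total encoded bits = sum of merged weights = 23 + 38 + 50 + 66 + 116 = 293.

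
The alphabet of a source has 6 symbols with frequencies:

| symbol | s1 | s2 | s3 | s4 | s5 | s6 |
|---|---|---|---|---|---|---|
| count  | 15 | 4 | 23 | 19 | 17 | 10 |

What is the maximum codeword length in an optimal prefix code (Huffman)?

4

Merge the two lowest-weight nodes at each step:
combine s2(4), s6(10) → 14
combine 14, s1(15) → 29
combine s5(17), s4(19) → 36
combine s3(23), 29 → 52
combine 36, 52 → 88
The first pair merged (s2, s6) ends up deepest, at depth 4.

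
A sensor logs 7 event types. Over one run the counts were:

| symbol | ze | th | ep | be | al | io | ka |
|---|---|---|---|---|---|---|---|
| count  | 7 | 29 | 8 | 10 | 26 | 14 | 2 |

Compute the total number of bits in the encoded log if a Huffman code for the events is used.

242

Merge the two smallest weights repeatedly:
ka(2) + ze(7) → 9
ep(8) + 9 → 17
be(10) + io(14) → 24
17 + 24 → 41
al(26) + th(29) → 55
41 + 55 → 96
The encoded length is the sum of every internal node's weight: 9 + 17 + 24 + 41 + 55 + 96 = 242 bits.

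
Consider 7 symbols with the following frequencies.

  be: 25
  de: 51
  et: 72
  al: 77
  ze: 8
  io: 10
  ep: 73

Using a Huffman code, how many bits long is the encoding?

Merge the two smallest weights repeatedly:
combine ze(8), io(10) → 18
combine 18, be(25) → 43
combine 43, de(51) → 94
combine et(72), ep(73) → 145
combine al(77), 94 → 171
combine 145, 171 → 316
Total encoded bits = sum of merged weights = 18 + 43 + 94 + 145 + 171 + 316 = 787.

787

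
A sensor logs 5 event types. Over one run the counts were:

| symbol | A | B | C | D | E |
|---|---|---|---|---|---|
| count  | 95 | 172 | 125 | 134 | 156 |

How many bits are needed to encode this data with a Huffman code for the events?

1584

Build the Huffman tree bottom-up:
merge A(95) and C(125): 220
merge D(134) and E(156): 290
merge B(172) and 220: 392
merge 290 and 392: 682
Total encoded bits = sum of merged weights = 220 + 290 + 392 + 682 = 1584.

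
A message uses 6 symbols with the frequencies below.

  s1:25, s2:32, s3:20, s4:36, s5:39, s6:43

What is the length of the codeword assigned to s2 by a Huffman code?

Repeatedly merge the two smallest:
s3(20) + s1(25) → 45
s2(32) + s4(36) → 68
s5(39) + s6(43) → 82
45 + 68 → 113
82 + 113 → 195
The subtree containing s2 is merged 3 times, so code length = 3.

3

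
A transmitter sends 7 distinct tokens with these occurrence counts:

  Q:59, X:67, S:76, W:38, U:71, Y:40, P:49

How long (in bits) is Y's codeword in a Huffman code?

3

Build the tree from the bottom:
combine W(38), Y(40) → 78
combine P(49), Q(59) → 108
combine X(67), U(71) → 138
combine S(76), 78 → 154
combine 108, 138 → 246
combine 154, 246 → 400
Y sits 3 levels below the root, so its codeword is 3 bits.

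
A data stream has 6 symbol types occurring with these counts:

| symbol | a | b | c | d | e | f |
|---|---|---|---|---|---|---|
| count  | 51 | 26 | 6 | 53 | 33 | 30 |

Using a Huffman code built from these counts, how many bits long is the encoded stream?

492

Build the Huffman tree bottom-up:
c(6) + b(26) → 32
f(30) + 32 → 62
e(33) + a(51) → 84
d(53) + 62 → 115
84 + 115 → 199
Each symbol's bit-cost is frequency × depth; summing gives 492 bits (equivalently 32 + 62 + 84 + 115 + 199).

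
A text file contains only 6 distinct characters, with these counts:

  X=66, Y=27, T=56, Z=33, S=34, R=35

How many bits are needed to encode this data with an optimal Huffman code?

631

Greedily combine the two least-frequent nodes:
combine Y(27), Z(33) → 60
combine S(34), R(35) → 69
combine T(56), 60 → 116
combine X(66), 69 → 135
combine 116, 135 → 251
Each symbol's bit-cost is frequency × depth; summing gives 631 bits (equivalently 60 + 69 + 116 + 135 + 251).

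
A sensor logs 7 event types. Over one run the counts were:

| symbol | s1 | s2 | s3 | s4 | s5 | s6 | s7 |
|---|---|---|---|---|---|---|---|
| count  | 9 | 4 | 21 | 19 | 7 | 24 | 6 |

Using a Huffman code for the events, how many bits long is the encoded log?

Build the Huffman tree bottom-up:
s2(4) + s7(6) → 10
s5(7) + s1(9) → 16
10 + 16 → 26
s4(19) + s3(21) → 40
s6(24) + 26 → 50
40 + 50 → 90
The encoded length is the sum of every internal node's weight: 10 + 16 + 26 + 40 + 50 + 90 = 232 bits.

232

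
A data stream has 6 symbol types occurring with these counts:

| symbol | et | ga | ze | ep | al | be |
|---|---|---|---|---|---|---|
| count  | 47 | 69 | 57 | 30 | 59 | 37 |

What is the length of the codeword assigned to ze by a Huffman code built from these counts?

3

Repeatedly merge the two smallest:
combine ep(30), be(37) → 67
combine et(47), ze(57) → 104
combine al(59), 67 → 126
combine ga(69), 104 → 173
combine 126, 173 → 299
ze's leaf is at depth 3, giving a 3-bit codeword.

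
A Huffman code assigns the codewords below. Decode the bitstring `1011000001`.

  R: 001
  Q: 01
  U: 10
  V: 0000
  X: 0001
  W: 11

Read left to right; each codeword is recognised as soon as it completes (prefix code):
  10→U | 11→W | 0000→V | 01→Q
Decoded message: UWVQ

UWVQ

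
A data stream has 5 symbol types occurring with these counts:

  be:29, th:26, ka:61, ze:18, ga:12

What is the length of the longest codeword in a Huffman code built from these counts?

3

Merge the two lowest-weight nodes at each step:
ga(12) + ze(18) → 30
th(26) + be(29) → 55
30 + 55 → 85
ka(61) + 85 → 146
Maximum depth reached is 3.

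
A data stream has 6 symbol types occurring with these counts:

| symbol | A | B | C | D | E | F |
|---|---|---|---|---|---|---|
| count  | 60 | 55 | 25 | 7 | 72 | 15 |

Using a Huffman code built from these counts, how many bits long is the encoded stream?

537

Build the Huffman tree bottom-up:
D(7) + F(15) → 22
22 + C(25) → 47
47 + B(55) → 102
A(60) + E(72) → 132
102 + 132 → 234
Each symbol's bit-cost is frequency × depth; summing gives 537 bits (equivalently 22 + 47 + 102 + 132 + 234).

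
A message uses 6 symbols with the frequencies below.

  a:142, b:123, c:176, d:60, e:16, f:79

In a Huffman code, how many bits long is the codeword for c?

Huffman merges, smallest pair first:
merge e(16) and d(60): 76
merge 76 and f(79): 155
merge b(123) and a(142): 265
merge 155 and c(176): 331
merge 265 and 331: 596
The subtree containing c is merged 2 times, so code length = 2.

2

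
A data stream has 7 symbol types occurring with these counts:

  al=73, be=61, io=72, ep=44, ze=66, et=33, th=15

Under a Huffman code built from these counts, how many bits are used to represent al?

Repeatedly merge the two smallest:
combine th(15), et(33) → 48
combine ep(44), 48 → 92
combine be(61), ze(66) → 127
combine io(72), al(73) → 145
combine 92, 127 → 219
combine 145, 219 → 364
al sits 2 levels below the root, so its codeword is 2 bits.

2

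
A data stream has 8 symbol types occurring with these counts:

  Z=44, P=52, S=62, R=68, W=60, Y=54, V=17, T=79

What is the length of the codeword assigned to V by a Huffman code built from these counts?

Build the tree from the bottom:
V(17) + Z(44) → 61
P(52) + Y(54) → 106
W(60) + 61 → 121
S(62) + R(68) → 130
T(79) + 106 → 185
121 + 130 → 251
185 + 251 → 436
The subtree containing V is merged 4 times, so code length = 4.

4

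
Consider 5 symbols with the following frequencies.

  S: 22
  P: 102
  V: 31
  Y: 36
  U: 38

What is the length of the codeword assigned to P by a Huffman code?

Build the tree from the bottom:
combine S(22), V(31) → 53
combine Y(36), U(38) → 74
combine 53, 74 → 127
combine P(102), 127 → 229
P sits one level below the root: a 1-bit codeword.

1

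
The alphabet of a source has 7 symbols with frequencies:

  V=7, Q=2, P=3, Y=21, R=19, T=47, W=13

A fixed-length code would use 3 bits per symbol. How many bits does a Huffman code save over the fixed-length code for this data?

Fixed-length: 3 bits × 112 symbols = 336 bits.
Huffman merges:
Q(2) + P(3) → 5
5 + V(7) → 12
12 + W(13) → 25
R(19) + Y(21) → 40
25 + 40 → 65
T(47) + 65 → 112
Huffman total = 5 + 12 + 25 + 40 + 65 + 112 = 259 bits.
Saving = 336 − 259 = 77 bits.

77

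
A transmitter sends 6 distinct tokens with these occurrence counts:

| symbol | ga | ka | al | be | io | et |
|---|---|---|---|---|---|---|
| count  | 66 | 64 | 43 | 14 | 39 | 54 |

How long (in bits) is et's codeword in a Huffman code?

2

Repeatedly merge the two smallest:
be(14) + io(39) → 53
al(43) + 53 → 96
et(54) + ka(64) → 118
ga(66) + 96 → 162
118 + 162 → 280
The subtree containing et is merged 2 times, so code length = 2.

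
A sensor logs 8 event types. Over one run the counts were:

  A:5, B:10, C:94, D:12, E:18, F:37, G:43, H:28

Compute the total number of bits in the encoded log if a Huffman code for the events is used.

640

Greedily combine the two least-frequent nodes:
combine A(5), B(10) → 15
combine D(12), 15 → 27
combine E(18), 27 → 45
combine H(28), F(37) → 65
combine G(43), 45 → 88
combine 65, 88 → 153
combine C(94), 153 → 247
The encoded length is the sum of every internal node's weight: 15 + 27 + 45 + 65 + 88 + 153 + 247 = 640 bits.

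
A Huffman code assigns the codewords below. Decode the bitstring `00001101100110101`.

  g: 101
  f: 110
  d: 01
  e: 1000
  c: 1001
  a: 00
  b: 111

aaffdgd

Read left to right; each codeword is recognised as soon as it completes (prefix code):
  00→a | 00→a | 110→f | 110→f | 01→d | 101→g | 01→d
Decoded message: aaffdgd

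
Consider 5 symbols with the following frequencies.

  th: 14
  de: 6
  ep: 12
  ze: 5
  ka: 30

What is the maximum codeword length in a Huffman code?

4

Merge the two lowest-weight nodes at each step:
combine ze(5), de(6) → 11
combine 11, ep(12) → 23
combine th(14), 23 → 37
combine ka(30), 37 → 67
The first pair merged (ze, de) ends up deepest, at depth 4.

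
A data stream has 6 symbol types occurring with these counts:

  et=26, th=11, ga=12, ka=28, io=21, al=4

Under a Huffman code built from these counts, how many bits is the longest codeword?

4

Merge the two lowest-weight nodes at each step:
al(4) + th(11) → 15
ga(12) + 15 → 27
io(21) + et(26) → 47
27 + ka(28) → 55
47 + 55 → 102
The rarest symbols sit at the bottom; the longest codeword is 4 bits.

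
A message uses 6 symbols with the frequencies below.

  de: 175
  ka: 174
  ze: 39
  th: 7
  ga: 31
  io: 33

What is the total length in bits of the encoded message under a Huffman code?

Merge the two smallest weights repeatedly:
combine th(7), ga(31) → 38
combine io(33), 38 → 71
combine ze(39), 71 → 110
combine 110, ka(174) → 284
combine de(175), 284 → 459
Total encoded bits = sum of merged weights = 38 + 71 + 110 + 284 + 459 = 962.

962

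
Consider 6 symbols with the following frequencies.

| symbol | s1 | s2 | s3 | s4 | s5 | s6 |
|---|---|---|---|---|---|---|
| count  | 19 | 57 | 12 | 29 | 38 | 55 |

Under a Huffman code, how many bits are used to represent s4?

3

Build the tree from the bottom:
combine s3(12), s1(19) → 31
combine s4(29), 31 → 60
combine s5(38), s6(55) → 93
combine s2(57), 60 → 117
combine 93, 117 → 210
The subtree containing s4 is merged 3 times, so code length = 3.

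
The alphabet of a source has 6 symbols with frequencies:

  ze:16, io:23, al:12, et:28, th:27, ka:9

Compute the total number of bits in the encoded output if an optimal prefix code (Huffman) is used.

Merge the two smallest weights repeatedly:
ka(9) + al(12) → 21
ze(16) + 21 → 37
io(23) + th(27) → 50
et(28) + 37 → 65
50 + 65 → 115
The encoded length is the sum of every internal node's weight: 21 + 37 + 50 + 65 + 115 = 288 bits.

288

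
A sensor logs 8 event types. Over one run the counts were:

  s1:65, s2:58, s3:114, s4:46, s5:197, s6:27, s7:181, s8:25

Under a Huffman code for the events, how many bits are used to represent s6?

Huffman merges, smallest pair first:
s8(25) + s6(27) → 52
s4(46) + 52 → 98
s2(58) + s1(65) → 123
98 + s3(114) → 212
123 + s7(181) → 304
s5(197) + 212 → 409
304 + 409 → 713
s6 sits 5 levels below the root, so its codeword is 5 bits.

5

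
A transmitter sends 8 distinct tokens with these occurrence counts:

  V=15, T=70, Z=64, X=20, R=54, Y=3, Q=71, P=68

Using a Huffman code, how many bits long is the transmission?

1010

Greedily combine the two least-frequent nodes:
Y(3) + V(15) → 18
18 + X(20) → 38
38 + R(54) → 92
Z(64) + P(68) → 132
T(70) + Q(71) → 141
92 + 132 → 224
141 + 224 → 365
Each symbol's bit-cost is frequency × depth; summing gives 1010 bits (equivalently 18 + 38 + 92 + 132 + 141 + 224 + 365).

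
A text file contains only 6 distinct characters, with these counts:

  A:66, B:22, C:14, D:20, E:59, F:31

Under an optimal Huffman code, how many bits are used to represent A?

2

Huffman merges, smallest pair first:
combine C(14), D(20) → 34
combine B(22), F(31) → 53
combine 34, 53 → 87
combine E(59), A(66) → 125
combine 87, 125 → 212
The subtree containing A is merged 2 times, so code length = 2.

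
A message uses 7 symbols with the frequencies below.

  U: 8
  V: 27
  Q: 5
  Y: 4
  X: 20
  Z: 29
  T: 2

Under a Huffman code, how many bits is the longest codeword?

Merge the two lowest-weight nodes at each step:
T(2) + Y(4) → 6
Q(5) + 6 → 11
U(8) + 11 → 19
19 + X(20) → 39
V(27) + Z(29) → 56
39 + 56 → 95
The first pair merged (T, Y) ends up deepest, at depth 5.

5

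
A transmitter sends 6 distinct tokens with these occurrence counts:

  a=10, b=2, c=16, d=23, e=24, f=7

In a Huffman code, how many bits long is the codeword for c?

2

Repeatedly merge the two smallest:
combine b(2), f(7) → 9
combine 9, a(10) → 19
combine c(16), 19 → 35
combine d(23), e(24) → 47
combine 35, 47 → 82
The subtree containing c is merged 2 times, so code length = 2.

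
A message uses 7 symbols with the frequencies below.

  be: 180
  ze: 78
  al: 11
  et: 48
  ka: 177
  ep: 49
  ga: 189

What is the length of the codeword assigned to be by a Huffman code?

Build the tree from the bottom:
al(11) + et(48) → 59
ep(49) + 59 → 108
ze(78) + 108 → 186
ka(177) + be(180) → 357
186 + ga(189) → 375
357 + 375 → 732
be sits 2 levels below the root, so its codeword is 2 bits.

2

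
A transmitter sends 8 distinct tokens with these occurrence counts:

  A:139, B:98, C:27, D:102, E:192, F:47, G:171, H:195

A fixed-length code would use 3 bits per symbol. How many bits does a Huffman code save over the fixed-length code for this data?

141

Fixed-length: 3 bits × 971 symbols = 2913 bits.
Huffman merges:
merge C(27) and F(47): 74
merge 74 and B(98): 172
merge D(102) and A(139): 241
merge G(171) and 172: 343
merge E(192) and H(195): 387
merge 241 and 343: 584
merge 387 and 584: 971
Huffman total = 74 + 172 + 241 + 343 + 387 + 584 + 971 = 2772 bits.
Saving = 2913 − 2772 = 141 bits.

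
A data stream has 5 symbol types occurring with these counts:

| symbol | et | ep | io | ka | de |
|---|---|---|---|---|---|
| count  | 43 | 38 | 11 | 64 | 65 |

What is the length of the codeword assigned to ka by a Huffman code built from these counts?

2

Repeatedly merge the two smallest:
combine io(11), ep(38) → 49
combine et(43), 49 → 92
combine ka(64), de(65) → 129
combine 92, 129 → 221
The subtree containing ka is merged 2 times, so code length = 2.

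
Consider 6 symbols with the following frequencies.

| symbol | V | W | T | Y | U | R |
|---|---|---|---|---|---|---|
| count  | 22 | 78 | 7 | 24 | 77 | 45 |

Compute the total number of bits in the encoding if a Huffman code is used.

588

Greedily combine the two least-frequent nodes:
T(7) + V(22) → 29
Y(24) + 29 → 53
R(45) + 53 → 98
U(77) + W(78) → 155
98 + 155 → 253
The encoded length is the sum of every internal node's weight: 29 + 53 + 98 + 155 + 253 = 588 bits.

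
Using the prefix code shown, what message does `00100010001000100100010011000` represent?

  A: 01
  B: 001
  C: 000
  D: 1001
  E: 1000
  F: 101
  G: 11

BCEEDCDE

Read left to right; each codeword is recognised as soon as it completes (prefix code):
  001→B | 000→C | 1000→E | 1000→E | 1001→D | 000→C | 1001→D | 1000→E
Decoded message: BCEEDCDE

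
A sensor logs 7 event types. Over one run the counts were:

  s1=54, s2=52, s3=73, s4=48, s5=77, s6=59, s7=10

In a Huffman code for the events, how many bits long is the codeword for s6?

Build the tree from the bottom:
merge s7(10) and s4(48): 58
merge s2(52) and s1(54): 106
merge 58 and s6(59): 117
merge s3(73) and s5(77): 150
merge 106 and 117: 223
merge 150 and 223: 373
s6's leaf is at depth 3, giving a 3-bit codeword.

3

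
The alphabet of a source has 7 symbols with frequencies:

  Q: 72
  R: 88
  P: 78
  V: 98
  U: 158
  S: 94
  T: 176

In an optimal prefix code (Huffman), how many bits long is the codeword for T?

2

Build the tree from the bottom:
combine Q(72), P(78) → 150
combine R(88), S(94) → 182
combine V(98), 150 → 248
combine U(158), T(176) → 334
combine 182, 248 → 430
combine 334, 430 → 764
T's leaf is at depth 2, giving a 2-bit codeword.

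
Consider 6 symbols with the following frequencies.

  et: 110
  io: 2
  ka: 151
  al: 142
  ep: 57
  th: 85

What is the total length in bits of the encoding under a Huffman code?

Greedily combine the two least-frequent nodes:
io(2) + ep(57) → 59
59 + th(85) → 144
et(110) + al(142) → 252
144 + ka(151) → 295
252 + 295 → 547
The encoded length is the sum of every internal node's weight: 59 + 144 + 252 + 295 + 547 = 1297 bits.

1297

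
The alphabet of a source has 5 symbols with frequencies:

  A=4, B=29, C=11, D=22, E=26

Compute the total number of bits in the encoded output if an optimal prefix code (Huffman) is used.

Build the Huffman tree bottom-up:
A(4) + C(11) → 15
15 + D(22) → 37
E(26) + B(29) → 55
37 + 55 → 92
Total encoded bits = sum of merged weights = 15 + 37 + 55 + 92 = 199.

199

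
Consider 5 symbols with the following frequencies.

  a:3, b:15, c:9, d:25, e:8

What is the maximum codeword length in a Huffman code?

Merge the two lowest-weight nodes at each step:
combine a(3), e(8) → 11
combine c(9), 11 → 20
combine b(15), 20 → 35
combine d(25), 35 → 60
Maximum depth reached is 4.

4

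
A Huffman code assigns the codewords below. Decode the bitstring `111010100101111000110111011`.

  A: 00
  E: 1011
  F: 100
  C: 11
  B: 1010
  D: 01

CBFECADEE

Read left to right; each codeword is recognised as soon as it completes (prefix code):
  11→C | 1010→B | 100→F | 1011→E | 11→C | 00→A | 01→D | 1011→E | 1011→E
Decoded message: CBFECADEE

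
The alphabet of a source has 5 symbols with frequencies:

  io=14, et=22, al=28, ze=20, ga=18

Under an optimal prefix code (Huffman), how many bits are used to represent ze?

2

Repeatedly merge the two smallest:
io(14) + ga(18) → 32
ze(20) + et(22) → 42
al(28) + 32 → 60
42 + 60 → 102
ze sits 2 levels below the root, so its codeword is 2 bits.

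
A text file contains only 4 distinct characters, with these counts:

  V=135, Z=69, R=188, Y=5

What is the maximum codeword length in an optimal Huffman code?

3

Merge the two lowest-weight nodes at each step:
combine Y(5), Z(69) → 74
combine 74, V(135) → 209
combine R(188), 209 → 397
The rarest symbols sit at the bottom; the longest codeword is 3 bits.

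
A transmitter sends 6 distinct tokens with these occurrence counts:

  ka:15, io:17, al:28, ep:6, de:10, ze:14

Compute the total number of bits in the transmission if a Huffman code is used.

225

Build the Huffman tree bottom-up:
merge ep(6) and de(10): 16
merge ze(14) and ka(15): 29
merge 16 and io(17): 33
merge al(28) and 29: 57
merge 33 and 57: 90
Each symbol's bit-cost is frequency × depth; summing gives 225 bits (equivalently 16 + 29 + 33 + 57 + 90).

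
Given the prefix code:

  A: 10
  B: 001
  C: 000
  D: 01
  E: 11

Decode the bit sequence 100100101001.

Read left to right; each codeword is recognised as soon as it completes (prefix code):
  10→A | 01→D | 001→B | 01→D | 001→B
Decoded message: ADBDB

ADBDB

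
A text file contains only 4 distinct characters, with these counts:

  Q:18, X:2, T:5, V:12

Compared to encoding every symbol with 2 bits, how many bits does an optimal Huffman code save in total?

11

Fixed-length: 2 bits × 37 symbols = 74 bits.
Huffman merges:
X(2) + T(5) → 7
7 + V(12) → 19
Q(18) + 19 → 37
Huffman total = 7 + 19 + 37 = 63 bits.
Saving = 74 − 63 = 11 bits.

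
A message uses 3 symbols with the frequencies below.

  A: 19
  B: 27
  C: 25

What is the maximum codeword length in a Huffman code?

Merge the two lowest-weight nodes at each step:
merge A(19) and C(25): 44
merge B(27) and 44: 71
The rarest symbols sit at the bottom; the longest codeword is 2 bits.

2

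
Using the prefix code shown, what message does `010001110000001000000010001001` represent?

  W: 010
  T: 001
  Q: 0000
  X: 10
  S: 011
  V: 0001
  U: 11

Read left to right; each codeword is recognised as soon as it completes (prefix code):
  010→W | 001→T | 11→U | 0000→Q | 001→T | 0000→Q | 0001→V | 0001→V | 001→T
Decoded message: WTUQTQVVT

WTUQTQVVT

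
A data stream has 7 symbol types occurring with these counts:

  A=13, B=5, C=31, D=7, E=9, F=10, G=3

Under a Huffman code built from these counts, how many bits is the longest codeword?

Merge the two lowest-weight nodes at each step:
G(3) + B(5) → 8
D(7) + 8 → 15
E(9) + F(10) → 19
A(13) + 15 → 28
19 + 28 → 47
C(31) + 47 → 78
The first pair merged (G, B) ends up deepest, at depth 5.

5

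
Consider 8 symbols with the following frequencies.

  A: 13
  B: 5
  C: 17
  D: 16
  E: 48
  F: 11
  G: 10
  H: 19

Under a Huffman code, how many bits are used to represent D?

3

Huffman merges, smallest pair first:
B(5) + G(10) → 15
F(11) + A(13) → 24
15 + D(16) → 31
C(17) + H(19) → 36
24 + 31 → 55
36 + E(48) → 84
55 + 84 → 139
D sits 3 levels below the root, so its codeword is 3 bits.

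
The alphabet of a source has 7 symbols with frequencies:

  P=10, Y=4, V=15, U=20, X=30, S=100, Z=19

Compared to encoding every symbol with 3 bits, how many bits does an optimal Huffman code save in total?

Fixed-length: 3 bits × 198 symbols = 594 bits.
Huffman merges:
combine Y(4), P(10) → 14
combine 14, V(15) → 29
combine Z(19), U(20) → 39
combine 29, X(30) → 59
combine 39, 59 → 98
combine 98, S(100) → 198
Huffman total = 14 + 29 + 39 + 59 + 98 + 198 = 437 bits.
Saving = 594 − 437 = 157 bits.

157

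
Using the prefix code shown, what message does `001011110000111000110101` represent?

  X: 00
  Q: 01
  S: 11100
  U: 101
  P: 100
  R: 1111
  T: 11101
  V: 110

XUSXSQUQ

Read left to right; each codeword is recognised as soon as it completes (prefix code):
  00→X | 101→U | 11100→S | 00→X | 11100→S | 01→Q | 101→U | 01→Q
Decoded message: XUSXSQUQ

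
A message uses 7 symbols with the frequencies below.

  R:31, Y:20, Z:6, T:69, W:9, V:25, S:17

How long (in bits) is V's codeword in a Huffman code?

Repeatedly merge the two smallest:
combine Z(6), W(9) → 15
combine 15, S(17) → 32
combine Y(20), V(25) → 45
combine R(31), 32 → 63
combine 45, 63 → 108
combine T(69), 108 → 177
V's leaf is at depth 3, giving a 3-bit codeword.

3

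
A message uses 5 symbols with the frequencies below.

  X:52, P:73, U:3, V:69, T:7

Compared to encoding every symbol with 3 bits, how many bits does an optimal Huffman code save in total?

Fixed-length: 3 bits × 204 symbols = 612 bits.
Huffman merges:
U(3) + T(7) → 10
10 + X(52) → 62
62 + V(69) → 131
P(73) + 131 → 204
Huffman total = 10 + 62 + 131 + 204 = 407 bits.
Saving = 612 − 407 = 205 bits.

205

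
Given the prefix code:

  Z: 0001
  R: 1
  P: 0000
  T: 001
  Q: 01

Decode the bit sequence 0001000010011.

ZPRTR

Read left to right; each codeword is recognised as soon as it completes (prefix code):
  0001→Z | 0000→P | 1→R | 001→T | 1→R
Decoded message: ZPRTR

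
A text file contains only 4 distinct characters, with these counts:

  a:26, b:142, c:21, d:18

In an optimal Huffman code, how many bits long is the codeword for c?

3

Build the tree from the bottom:
merge d(18) and c(21): 39
merge a(26) and 39: 65
merge 65 and b(142): 207
The subtree containing c is merged 3 times, so code length = 3.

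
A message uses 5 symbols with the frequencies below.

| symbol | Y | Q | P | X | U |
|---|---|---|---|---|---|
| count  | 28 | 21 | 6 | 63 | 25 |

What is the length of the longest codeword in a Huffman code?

Merge the two lowest-weight nodes at each step:
merge P(6) and Q(21): 27
merge U(25) and 27: 52
merge Y(28) and 52: 80
merge X(63) and 80: 143
Maximum depth reached is 4.

4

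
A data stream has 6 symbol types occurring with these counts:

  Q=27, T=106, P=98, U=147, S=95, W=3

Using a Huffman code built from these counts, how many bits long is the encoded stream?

1107

Merge the two smallest weights repeatedly:
W(3) + Q(27) → 30
30 + S(95) → 125
P(98) + T(106) → 204
125 + U(147) → 272
204 + 272 → 476
Total encoded bits = sum of merged weights = 30 + 125 + 204 + 272 + 476 = 1107.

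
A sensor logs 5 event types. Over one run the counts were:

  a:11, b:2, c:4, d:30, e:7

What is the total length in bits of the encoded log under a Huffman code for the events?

Greedily combine the two least-frequent nodes:
combine b(2), c(4) → 6
combine 6, e(7) → 13
combine a(11), 13 → 24
combine 24, d(30) → 54
Total encoded bits = sum of merged weights = 6 + 13 + 24 + 54 = 97.

97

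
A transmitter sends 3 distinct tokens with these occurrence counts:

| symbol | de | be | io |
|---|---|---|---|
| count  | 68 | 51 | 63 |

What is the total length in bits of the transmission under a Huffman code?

296

Greedily combine the two least-frequent nodes:
combine be(51), io(63) → 114
combine de(68), 114 → 182
The encoded length is the sum of every internal node's weight: 114 + 182 = 296 bits.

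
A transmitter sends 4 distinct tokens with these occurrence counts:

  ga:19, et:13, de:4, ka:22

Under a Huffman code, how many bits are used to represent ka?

Repeatedly merge the two smallest:
combine de(4), et(13) → 17
combine 17, ga(19) → 36
combine ka(22), 36 → 58
ka is a child of the root — depth 1, so its codeword is a single bit.

1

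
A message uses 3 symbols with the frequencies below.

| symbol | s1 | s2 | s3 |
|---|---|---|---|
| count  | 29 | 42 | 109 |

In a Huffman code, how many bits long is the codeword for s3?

Huffman merges, smallest pair first:
combine s1(29), s2(42) → 71
combine 71, s3(109) → 180
s3 sits one level below the root: a 1-bit codeword.

1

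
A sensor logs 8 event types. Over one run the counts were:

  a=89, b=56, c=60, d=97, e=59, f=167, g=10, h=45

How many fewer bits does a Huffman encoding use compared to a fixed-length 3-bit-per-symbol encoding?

112

Fixed-length: 3 bits × 583 symbols = 1749 bits.
Huffman merges:
combine g(10), h(45) → 55
combine 55, b(56) → 111
combine e(59), c(60) → 119
combine a(89), d(97) → 186
combine 111, 119 → 230
combine f(167), 186 → 353
combine 230, 353 → 583
Huffman total = 55 + 111 + 119 + 186 + 230 + 353 + 583 = 1637 bits.
Saving = 1749 − 1637 = 112 bits.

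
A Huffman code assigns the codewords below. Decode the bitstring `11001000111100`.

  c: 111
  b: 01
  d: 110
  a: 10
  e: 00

Read left to right; each codeword is recognised as soon as it completes (prefix code):
  110→d | 01→b | 00→e | 01→b | 111→c | 00→e
Decoded message: dbebce

dbebce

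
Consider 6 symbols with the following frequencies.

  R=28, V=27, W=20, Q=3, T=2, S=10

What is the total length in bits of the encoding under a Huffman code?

200

Build the Huffman tree bottom-up:
combine T(2), Q(3) → 5
combine 5, S(10) → 15
combine 15, W(20) → 35
combine V(27), R(28) → 55
combine 35, 55 → 90
The encoded length is the sum of every internal node's weight: 5 + 15 + 35 + 55 + 90 = 200 bits.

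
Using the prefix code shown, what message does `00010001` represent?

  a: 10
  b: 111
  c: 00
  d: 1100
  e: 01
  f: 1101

cece

Read left to right; each codeword is recognised as soon as it completes (prefix code):
  00→c | 01→e | 00→c | 01→e
Decoded message: cece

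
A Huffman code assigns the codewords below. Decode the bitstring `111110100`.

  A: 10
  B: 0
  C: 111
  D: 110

CDAB

Read left to right; each codeword is recognised as soon as it completes (prefix code):
  111→C | 110→D | 10→A | 0→B
Decoded message: CDAB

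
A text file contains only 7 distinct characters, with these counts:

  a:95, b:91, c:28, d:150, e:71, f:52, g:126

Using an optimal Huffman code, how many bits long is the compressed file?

Greedily combine the two least-frequent nodes:
c(28) + f(52) → 80
e(71) + 80 → 151
b(91) + a(95) → 186
g(126) + d(150) → 276
151 + 186 → 337
276 + 337 → 613
Total encoded bits = sum of merged weights = 80 + 151 + 186 + 276 + 337 + 613 = 1643.

1643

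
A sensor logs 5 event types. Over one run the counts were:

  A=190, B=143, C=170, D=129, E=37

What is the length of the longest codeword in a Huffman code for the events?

3

Merge the two lowest-weight nodes at each step:
merge E(37) and D(129): 166
merge B(143) and 166: 309
merge C(170) and A(190): 360
merge 309 and 360: 669
Maximum depth reached is 3.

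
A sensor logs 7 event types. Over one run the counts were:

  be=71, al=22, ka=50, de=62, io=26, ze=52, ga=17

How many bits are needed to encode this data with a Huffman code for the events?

Merge the two smallest weights repeatedly:
merge ga(17) and al(22): 39
merge io(26) and 39: 65
merge ka(50) and ze(52): 102
merge de(62) and 65: 127
merge be(71) and 102: 173
merge 127 and 173: 300
Total encoded bits = sum of merged weights = 39 + 65 + 102 + 127 + 173 + 300 = 806.

806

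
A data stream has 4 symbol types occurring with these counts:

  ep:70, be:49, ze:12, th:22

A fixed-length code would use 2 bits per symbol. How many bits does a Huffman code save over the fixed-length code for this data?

Fixed-length: 2 bits × 153 symbols = 306 bits.
Huffman merges:
ze(12) + th(22) → 34
34 + be(49) → 83
ep(70) + 83 → 153
Huffman total = 34 + 83 + 153 = 270 bits.
Saving = 306 − 270 = 36 bits.

36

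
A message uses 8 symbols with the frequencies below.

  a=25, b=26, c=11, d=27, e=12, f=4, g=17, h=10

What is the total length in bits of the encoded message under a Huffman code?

Build the Huffman tree bottom-up:
merge f(4) and h(10): 14
merge c(11) and e(12): 23
merge 14 and g(17): 31
merge 23 and a(25): 48
merge b(26) and d(27): 53
merge 31 and 48: 79
merge 53 and 79: 132
The encoded length is the sum of every internal node's weight: 14 + 23 + 31 + 48 + 53 + 79 + 132 = 380 bits.

380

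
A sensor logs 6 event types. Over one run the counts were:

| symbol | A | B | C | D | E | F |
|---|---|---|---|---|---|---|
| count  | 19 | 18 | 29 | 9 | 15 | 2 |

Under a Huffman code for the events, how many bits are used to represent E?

3

Repeatedly merge the two smallest:
combine F(2), D(9) → 11
combine 11, E(15) → 26
combine B(18), A(19) → 37
combine 26, C(29) → 55
combine 37, 55 → 92
E's leaf is at depth 3, giving a 3-bit codeword.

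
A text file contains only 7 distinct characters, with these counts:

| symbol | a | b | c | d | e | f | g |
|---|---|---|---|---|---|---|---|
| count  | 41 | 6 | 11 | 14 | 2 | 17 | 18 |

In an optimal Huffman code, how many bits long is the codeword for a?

1

Repeatedly merge the two smallest:
e(2) + b(6) → 8
8 + c(11) → 19
d(14) + f(17) → 31
g(18) + 19 → 37
31 + 37 → 68
a(41) + 68 → 109
a sits one level below the root: a 1-bit codeword.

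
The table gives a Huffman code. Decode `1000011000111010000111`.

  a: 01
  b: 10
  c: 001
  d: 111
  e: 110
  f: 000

bfecebfd

Read left to right; each codeword is recognised as soon as it completes (prefix code):
  10→b | 000→f | 110→e | 001→c | 110→e | 10→b | 000→f | 111→d
Decoded message: bfecebfd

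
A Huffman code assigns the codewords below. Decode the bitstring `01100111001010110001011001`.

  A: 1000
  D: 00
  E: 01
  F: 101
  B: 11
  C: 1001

Read left to right; each codeword is recognised as soon as it completes (prefix code):
  01→E | 1001→C | 11→B | 00→D | 101→F | 01→E | 1000→A | 101→F | 1001→C
Decoded message: ECBDFEAFC

ECBDFEAFC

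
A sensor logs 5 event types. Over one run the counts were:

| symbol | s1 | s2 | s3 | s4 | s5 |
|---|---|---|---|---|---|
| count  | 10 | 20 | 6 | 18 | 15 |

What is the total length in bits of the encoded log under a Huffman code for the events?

154

Greedily combine the two least-frequent nodes:
s3(6) + s1(10) → 16
s5(15) + 16 → 31
s4(18) + s2(20) → 38
31 + 38 → 69
The encoded length is the sum of every internal node's weight: 16 + 31 + 38 + 69 = 154 bits.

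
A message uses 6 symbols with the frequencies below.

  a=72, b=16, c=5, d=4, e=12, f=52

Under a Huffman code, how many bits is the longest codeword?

Merge the two lowest-weight nodes at each step:
combine d(4), c(5) → 9
combine 9, e(12) → 21
combine b(16), 21 → 37
combine 37, f(52) → 89
combine a(72), 89 → 161
Maximum depth reached is 5.

5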